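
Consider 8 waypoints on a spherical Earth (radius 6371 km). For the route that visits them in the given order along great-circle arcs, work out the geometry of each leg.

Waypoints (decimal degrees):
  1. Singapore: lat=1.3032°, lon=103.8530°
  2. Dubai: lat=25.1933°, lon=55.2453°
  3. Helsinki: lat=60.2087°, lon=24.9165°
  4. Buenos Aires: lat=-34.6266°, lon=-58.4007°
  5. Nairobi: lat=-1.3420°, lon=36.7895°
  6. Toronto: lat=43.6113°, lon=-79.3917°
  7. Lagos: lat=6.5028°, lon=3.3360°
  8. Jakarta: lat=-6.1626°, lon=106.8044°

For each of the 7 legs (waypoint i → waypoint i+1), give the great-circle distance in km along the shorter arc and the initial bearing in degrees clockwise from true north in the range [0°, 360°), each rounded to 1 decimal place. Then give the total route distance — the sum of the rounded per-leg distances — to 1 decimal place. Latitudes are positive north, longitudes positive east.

Leg 1: φ1=0.0227451, φ2=0.4397060, Δφ=0.4169609, Δλ=-0.8483644 rad; a=sin²(Δφ/2)+cosφ1·cosφ2·sin²(Δλ/2)=0.1960795157; c=2·atan2(√a, √(1-a))=0.917457556; dist=6371·c=5845.122 ≈ 5845.1 km; running total=5845.1 km
Leg 1 bearing: y=sinΔλ·cosφ2=-0.67883854, x=cosφ1·sinφ2-sinφ1·cosφ2·cosΔλ=0.41195581; θ=atan2(y, x)=-58.7484° <0 so +360° → 301.2516° ≈ 301.3°
Leg 2: φ1=0.4397060, φ2=1.0508401, Δφ=0.6111340, Δλ=-0.5293374 rad; a=sin²(Δφ/2)+cosφ1·cosφ2·sin²(Δλ/2)=0.1212654897; c=2·atan2(√a, √(1-a))=0.711368670; dist=6371·c=4532.130 ≈ 4532.1 km; running total=10377.2 km
Leg 2 bearing: y=sinΔλ·cosφ2=-0.25088620, x=cosφ1·sinφ2-sinφ1·cosφ2·cosΔλ=0.60274107; θ=atan2(y, x)=-22.5991° <0 so +360° → 337.4009° ≈ 337.4°
Leg 3: φ1=1.0508401, φ2=-0.6043482, Δφ=-1.6551882, Δλ=-1.4541595 rad; a=sin²(Δφ/2)+cosφ1·cosφ2·sin²(Δλ/2)=0.7227760511; c=2·atan2(√a, √(1-a))=2.032587191; dist=6371·c=12949.613 ≈ 12949.6 km; running total=23326.8 km
Leg 3 bearing: y=sinΔλ·cosφ2=-0.81728175, x=cosφ1·sinφ2-sinφ1·cosφ2·cosΔλ=-0.36542285; θ=atan2(y, x)=-114.0904° <0 so +360° → 245.9096° ≈ 245.9°
Leg 4: φ1=-0.6043482, φ2=-0.0234223, Δφ=0.5809259, Δλ=1.6613824 rad; a=sin²(Δφ/2)+cosφ1·cosφ2·sin²(Δλ/2)=0.5305552683; c=2·atan2(√a, √(1-a))=1.631944964; dist=6371·c=10397.121 ≈ 10397.1 km; running total=33723.9 km
Leg 4 bearing: y=sinΔλ·cosφ2=0.99562672, x=cosφ1·sinφ2-sinφ1·cosφ2·cosΔλ=-0.07066071; θ=atan2(y, x)=94.0595° ≈ 94.1°
Leg 5: φ1=-0.0234223, φ2=0.7611608, Δφ=0.7845831, Δλ=-2.0277445 rad; a=sin²(Δφ/2)+cosφ1·cosφ2·sin²(Δλ/2)=0.6677598068; c=2·atan2(√a, √(1-a))=1.912953090; dist=6371·c=12187.424 ≈ 12187.4 km; running total=45911.3 km
Leg 5 bearing: y=sinΔλ·cosφ2=-0.64975207, x=cosφ1·sinφ2-sinφ1·cosφ2·cosΔλ=0.68209152; θ=atan2(y, x)=-43.6090° <0 so +360° → 316.3910° ≈ 316.4°
Leg 6: φ1=0.7611608, φ2=0.1134953, Δφ=-0.6476655, Δλ=1.4438707 rad; a=sin²(Δφ/2)+cosφ1·cosφ2·sin²(Δλ/2)=0.4154103681; c=2·atan2(√a, √(1-a))=1.400799457; dist=6371·c=8924.493 ≈ 8924.5 km; running total=54835.8 km
Leg 6 bearing: y=sinΔλ·cosφ2=0.98557383, x=cosφ1·sinφ2-sinφ1·cosφ2·cosΔλ=-0.00475352; θ=atan2(y, x)=90.2763° ≈ 90.3°
Leg 7: φ1=0.1134953, φ2=-0.1075577, Δφ=-0.2210529, Δλ=1.8058643 rad; a=sin²(Δφ/2)+cosφ1·cosφ2·sin²(Δλ/2)=0.6211154698; c=2·atan2(√a, √(1-a))=1.815460940; dist=6371·c=11566.302 ≈ 11566.3 km; running total=66402.1 km
Leg 7 bearing: y=sinΔλ·cosφ2=0.96687870, x=cosφ1·sinφ2-sinφ1·cosφ2·cosΔλ=-0.08043481; θ=atan2(y, x)=94.7555° ≈ 94.8°

Leg 1: dist=5845.1 km, bearing=301.3°
Leg 2: dist=4532.1 km, bearing=337.4°
Leg 3: dist=12949.6 km, bearing=245.9°
Leg 4: dist=10397.1 km, bearing=94.1°
Leg 5: dist=12187.4 km, bearing=316.4°
Leg 6: dist=8924.5 km, bearing=90.3°
Leg 7: dist=11566.3 km, bearing=94.8°
Total: 66402.1 km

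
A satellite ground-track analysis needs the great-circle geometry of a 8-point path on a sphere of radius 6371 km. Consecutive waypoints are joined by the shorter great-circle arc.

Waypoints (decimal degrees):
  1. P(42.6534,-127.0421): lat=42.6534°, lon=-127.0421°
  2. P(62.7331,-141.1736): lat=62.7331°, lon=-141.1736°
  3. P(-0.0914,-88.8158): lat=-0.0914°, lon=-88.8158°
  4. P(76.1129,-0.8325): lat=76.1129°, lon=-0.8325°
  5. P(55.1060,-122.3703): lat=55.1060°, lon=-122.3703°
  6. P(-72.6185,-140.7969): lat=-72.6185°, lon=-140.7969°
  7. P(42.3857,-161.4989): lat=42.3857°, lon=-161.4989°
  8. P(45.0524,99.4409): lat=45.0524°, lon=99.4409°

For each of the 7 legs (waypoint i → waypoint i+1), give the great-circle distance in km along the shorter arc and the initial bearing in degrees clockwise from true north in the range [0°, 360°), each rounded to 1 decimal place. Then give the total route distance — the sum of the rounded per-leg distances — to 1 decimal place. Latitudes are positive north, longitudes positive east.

Leg 1: dist=2414.9 km, bearing=342.4°
Leg 2: dist=8210.2 km, bearing=124.5°
Leg 3: dist=9963.6 km, bearing=13.9°
Leg 4: dist=4845.8 km, bearing=315.0°
Leg 5: dist=14273.2 km, bearing=186.9°
Leg 6: dist=12888.4 km, bearing=343.1°
Leg 7: dist=7420.9 km, bearing=310.6°
Total: 60017.0 km

Leg 1: φ1=0.7444423, φ2=1.0948991, Δφ=0.3504569, Δλ=-0.2466412 rad; a=sin²(Δφ/2)+cosφ1·cosφ2·sin²(Δλ/2)=0.0354903270; c=2·atan2(√a, √(1-a))=0.379042554; dist=6371·c=2414.880 ≈ 2414.9 km; running total=2414.9 km
Leg 1 bearing: y=sinΔλ·cosφ2=-0.11185310, x=cosφ1·sinφ2-sinφ1·cosφ2·cosΔλ=0.35272076; θ=atan2(y, x)=-17.5946° <0 so +360° → 342.4054° ≈ 342.4°
Leg 2: φ1=1.0948991, φ2=-0.0015952, Δφ=-1.0964944, Δλ=0.9138160 rad; a=sin²(Δφ/2)+cosφ1·cosφ2·sin²(Δλ/2)=0.3608107613; c=2·atan2(√a, √(1-a))=1.288690888; dist=6371·c=8210.2497 ≈ 8210.2 km; running total=10625.1 km
Leg 2 bearing: y=sinΔλ·cosφ2=0.79183903, x=cosφ1·sinφ2-sinφ1·cosφ2·cosΔλ=-0.54359578; θ=atan2(y, x)=124.4695° ≈ 124.5°
Leg 3: φ1=-0.0015952, φ2=1.3284207, Δφ=1.3300159, Δλ=1.5355983 rad; a=sin²(Δφ/2)+cosφ1·cosφ2·sin²(Δλ/2)=0.4965512453; c=2·atan2(√a, √(1-a))=1.563898763; dist=6371·c=9963.599 ≈ 9963.6 km; running total=20588.7 km
Leg 3 bearing: y=sinΔλ·cosφ2=0.23986082, x=cosφ1·sinφ2-sinφ1·cosφ2·cosΔλ=0.97078278; θ=atan2(y, x)=13.8787° ≈ 13.9°
Leg 4: φ1=1.3284207, φ2=0.9617811, Δφ=-0.3666396, Δλ=-2.1212348 rad; a=sin²(Δφ/2)+cosφ1·cosφ2·sin²(Δλ/2)=0.1377893675; c=2·atan2(√a, √(1-a))=0.760601831; dist=6371·c=4845.794 ≈ 4845.8 km; running total=25434.5 km
Leg 4 bearing: y=sinΔλ·cosφ2=-0.48756402, x=cosφ1·sinφ2-sinφ1·cosφ2·cosΔλ=0.48733475; θ=atan2(y, x)=-45.0135° <0 so +360° → 314.9865° ≈ 315.0°
Leg 5: φ1=0.9617811, φ2=-1.2674319, Δφ=-2.2292131, Δλ=-0.3216048 rad; a=sin²(Δφ/2)+cosφ1·cosφ2·sin²(Δλ/2)=0.8103135542; c=2·atan2(√a, √(1-a))=2.240338552; dist=6371·c=14273.197 ≈ 14273.2 km; running total=39707.7 km
Leg 5 bearing: y=sinΔλ·cosφ2=-0.09442627, x=cosφ1·sinφ2-sinφ1·cosφ2·cosΔλ=-0.77839943; θ=atan2(y, x)=-173.0833° <0 so +360° → 186.9167° ≈ 186.9°
Leg 6: φ1=-1.2674319, φ2=0.7397700, Δφ=2.0072019, Δλ=-0.3613181 rad; a=sin²(Δφ/2)+cosφ1·cosφ2·sin²(Δλ/2)=0.7184658791; c=2·atan2(√a, √(1-a))=2.022981090; dist=6371·c=12888.413 ≈ 12888.4 km; running total=52596.1 km
Leg 6 bearing: y=sinΔλ·cosφ2=-0.26110898, x=cosφ1·sinφ2-sinφ1·cosφ2·cosΔλ=0.86076288; θ=atan2(y, x)=-16.8750° <0 so +360° → 343.1250° ≈ 343.1°
Leg 7: φ1=0.7397700, φ2=0.7863127, Δφ=0.0465427, Δλ=4.5542587 rad; a=sin²(Δφ/2)+cosφ1·cosφ2·sin²(Δλ/2)=0.3025305021; c=2·atan2(√a, √(1-a))=1.164794879; dist=6371·c=7420.908 ≈ 7420.9 km; running total=60017.0 km
Leg 7 bearing: y=sinΔλ·cosφ2=-0.69764561, x=cosφ1·sinφ2-sinφ1·cosφ2·cosΔλ=0.59775731; θ=atan2(y, x)=-49.4093° <0 so +360° → 310.5907° ≈ 310.6°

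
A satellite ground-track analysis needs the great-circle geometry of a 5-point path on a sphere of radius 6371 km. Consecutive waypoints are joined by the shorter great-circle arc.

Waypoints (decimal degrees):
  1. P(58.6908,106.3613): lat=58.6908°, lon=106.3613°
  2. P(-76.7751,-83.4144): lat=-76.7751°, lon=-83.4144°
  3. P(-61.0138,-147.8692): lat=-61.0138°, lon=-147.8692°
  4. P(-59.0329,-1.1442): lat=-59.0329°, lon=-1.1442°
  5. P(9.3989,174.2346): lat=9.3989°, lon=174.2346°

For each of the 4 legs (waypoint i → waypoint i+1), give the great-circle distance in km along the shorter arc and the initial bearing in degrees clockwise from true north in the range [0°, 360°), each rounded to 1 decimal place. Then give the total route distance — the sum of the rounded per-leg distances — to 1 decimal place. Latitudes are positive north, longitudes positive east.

Leg 1: φ1=1.0243477, φ2=-1.3399783, Δφ=-2.3643260, Δλ=-3.3122108 rad; a=sin²(Δφ/2)+cosφ1·cosφ2·sin²(Δλ/2)=0.9744373165; c=2·atan2(√a, √(1-a))=2.820447704; dist=6371·c=17969.072 ≈ 17969.1 km; running total=17969.1 km
Leg 1 bearing: y=sinΔλ·cosφ2=0.03884389, x=cosφ1·sinφ2-sinφ1·cosφ2·cosΔλ=-0.31325402; θ=atan2(y, x)=172.9313° ≈ 172.9°
Leg 2: φ1=-1.3399783, φ2=-1.0648917, Δφ=0.2750866, Δλ=-1.1249485 rad; a=sin²(Δφ/2)+cosφ1·cosφ2·sin²(Δλ/2)=0.0503274959; c=2·atan2(√a, √(1-a))=0.452527143; dist=6371·c=2883.050 ≈ 2883.1 km; running total=20852.2 km
Leg 2 bearing: y=sinΔλ·cosφ2=-0.43722716, x=cosφ1·sinφ2-sinφ1·cosφ2·cosΔλ=0.00331132; θ=atan2(y, x)=-89.5661° <0 so +360° → 270.4339° ≈ 270.4°
Leg 3: φ1=-1.0648917, φ2=-1.0303185, Δφ=0.0345732, Δλ=2.5608343 rad; a=sin²(Δφ/2)+cosφ1·cosφ2·sin²(Δλ/2)=0.2292064227; c=2·atan2(√a, √(1-a))=0.998472342; dist=6371·c=6361.267 ≈ 6361.3 km; running total=27213.5 km
Leg 3 bearing: y=sinΔλ·cosφ2=0.28230970, x=cosφ1·sinφ2-sinφ1·cosφ2·cosΔλ=-0.79182358; θ=atan2(y, x)=160.3773° ≈ 160.4°
Leg 4: φ1=-1.0303185, φ2=0.1640418, Δφ=1.1943602, Δλ=3.0609375 rad; a=sin²(Δφ/2)+cosφ1·cosφ2·sin²(Δλ/2)=0.8230088092; c=2·atan2(√a, √(1-a))=2.273152003; dist=6371·c=14482.251 ≈ 14482.3 km; running total=41695.8 km
Leg 4 bearing: y=sinΔλ·cosφ2=0.07948614, x=cosφ1·sinφ2-sinφ1·cosφ2·cosΔλ=-0.75917270; θ=atan2(y, x)=174.0229° ≈ 174.0°

Leg 1: dist=17969.1 km, bearing=172.9°
Leg 2: dist=2883.1 km, bearing=270.4°
Leg 3: dist=6361.3 km, bearing=160.4°
Leg 4: dist=14482.3 km, bearing=174.0°
Total: 41695.8 km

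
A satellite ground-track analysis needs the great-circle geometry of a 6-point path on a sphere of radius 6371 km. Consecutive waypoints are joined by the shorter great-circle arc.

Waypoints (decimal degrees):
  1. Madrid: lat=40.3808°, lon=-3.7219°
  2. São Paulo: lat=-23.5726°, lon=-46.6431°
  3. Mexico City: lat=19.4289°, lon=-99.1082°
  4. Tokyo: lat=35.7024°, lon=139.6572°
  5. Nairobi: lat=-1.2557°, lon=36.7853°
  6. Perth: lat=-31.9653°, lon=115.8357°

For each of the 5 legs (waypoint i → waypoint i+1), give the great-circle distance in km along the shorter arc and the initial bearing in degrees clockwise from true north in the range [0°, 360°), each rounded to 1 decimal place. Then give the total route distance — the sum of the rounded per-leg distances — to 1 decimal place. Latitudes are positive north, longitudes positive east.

Leg 1: φ1=0.7047779, φ2=-0.4114195, Δφ=-1.1161974, Δλ=-0.7491163 rad; a=sin²(Δφ/2)+cosφ1·cosφ2·sin²(Δλ/2)=0.3739048850; c=2·atan2(√a, √(1-a))=1.315853349; dist=6371·c=8383.302 ≈ 8383.3 km; running total=8383.3 km
Leg 1 bearing: y=sinΔλ·cosφ2=-0.62416588, x=cosφ1·sinφ2-sinφ1·cosφ2·cosΔλ=-0.73947079; θ=atan2(y, x)=-139.8333° <0 so +360° → 220.1667° ≈ 220.2°
Leg 2: φ1=-0.4114195, φ2=0.3390983, Δφ=0.7505178, Δλ=-0.9156887 rad; a=sin²(Δφ/2)+cosφ1·cosφ2·sin²(Δλ/2)=0.3032089379; c=2·atan2(√a, √(1-a))=1.166271346; dist=6371·c=7430.315 ≈ 7430.3 km; running total=15813.6 km
Leg 2 bearing: y=sinΔλ·cosφ2=-0.74782600, x=cosφ1·sinφ2-sinφ1·cosφ2·cosΔλ=0.53464884; θ=atan2(y, x)=-54.4376° <0 so +360° → 305.5624° ≈ 305.6°
Leg 3: φ1=0.3390983, φ2=0.6231244, Δφ=0.2840262, Δλ=4.1672424 rad; a=sin²(Δφ/2)+cosφ1·cosφ2·sin²(Δλ/2)=0.6014952217; c=2·atan2(√a, √(1-a))=1.775207312; dist=6371·c=11309.846 ≈ 11309.8 km; running total=27123.4 km
Leg 3 bearing: y=sinΔλ·cosφ2=-0.69435216, x=cosφ1·sinφ2-sinφ1·cosφ2·cosΔλ=0.69041289; θ=atan2(y, x)=-45.1630° <0 so +360° → 314.8370° ≈ 314.8°
Leg 4: φ1=0.6231244, φ2=-0.0219161, Δφ=-0.6450405, Δλ=-1.7954534 rad; a=sin²(Δφ/2)+cosφ1·cosφ2·sin²(Δλ/2)=0.5968246376; c=2·atan2(√a, √(1-a))=1.765676803; dist=6371·c=11249.127 ≈ 11249.1 km; running total=38372.5 km
Leg 4 bearing: y=sinΔλ·cosφ2=-0.97463645, x=cosφ1·sinφ2-sinφ1·cosφ2·cosΔλ=0.11217727; θ=atan2(y, x)=-83.4343° <0 so +360° → 276.5657° ≈ 276.6°
Leg 5: φ1=-0.0219161, φ2=-0.5578997, Δφ=-0.5359836, Δλ=1.3796898 rad; a=sin²(Δφ/2)+cosφ1·cosφ2·sin²(Δλ/2)=0.4136466626; c=2·atan2(√a, √(1-a))=1.397219348; dist=6371·c=8901.684 ≈ 8901.7 km; running total=47274.2 km
Leg 5 bearing: y=sinΔλ·cosφ2=0.83292402, x=cosφ1·sinφ2-sinφ1·cosφ2·cosΔλ=-0.52574707; θ=atan2(y, x)=122.2604° ≈ 122.3°

Leg 1: dist=8383.3 km, bearing=220.2°
Leg 2: dist=7430.3 km, bearing=305.6°
Leg 3: dist=11309.8 km, bearing=314.8°
Leg 4: dist=11249.1 km, bearing=276.6°
Leg 5: dist=8901.7 km, bearing=122.3°
Total: 47274.2 km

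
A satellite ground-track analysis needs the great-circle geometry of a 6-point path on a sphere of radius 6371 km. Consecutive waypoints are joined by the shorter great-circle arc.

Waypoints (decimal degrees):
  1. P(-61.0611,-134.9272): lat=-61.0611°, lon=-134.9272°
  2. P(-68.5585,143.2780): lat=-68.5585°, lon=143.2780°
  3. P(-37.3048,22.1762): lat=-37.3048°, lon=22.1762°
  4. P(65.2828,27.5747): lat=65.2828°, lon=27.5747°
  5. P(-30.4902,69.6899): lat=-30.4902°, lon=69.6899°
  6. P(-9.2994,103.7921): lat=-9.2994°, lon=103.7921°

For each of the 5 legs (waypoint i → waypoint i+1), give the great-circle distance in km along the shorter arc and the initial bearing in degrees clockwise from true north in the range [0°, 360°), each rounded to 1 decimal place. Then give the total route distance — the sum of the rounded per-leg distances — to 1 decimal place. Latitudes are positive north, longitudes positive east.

Leg 1: dist=3656.0 km, bearing=221.8°
Leg 2: dist=7288.7 km, bearing=228.4°
Leg 3: dist=11416.9 km, bearing=2.3°
Leg 4: dist=11249.0 km, bearing=143.9°
Leg 5: dist=4244.6 km, bearing=63.5°
Total: 37855.2 km

Leg 1: φ1=-1.0657172, φ2=-1.1965716, Δφ=-0.1308543, Δλ=4.8555967 rad; a=sin²(Δφ/2)+cosφ1·cosφ2·sin²(Δλ/2)=0.0800932575; c=2·atan2(√a, √(1-a))=0.573856765; dist=6371·c=3656.041 ≈ 3656.0 km; running total=3656.0 km
Leg 1 bearing: y=sinΔλ·cosφ2=-0.36180902, x=cosφ1·sinφ2-sinφ1·cosφ2·cosΔλ=-0.40473145; θ=atan2(y, x)=-138.2049° <0 so +360° → 221.7951° ≈ 221.8°
Leg 2: φ1=-1.1965716, φ2=-0.6510916, Δφ=0.5454800, Δλ=-2.1136251 rad; a=sin²(Δφ/2)+cosφ1·cosφ2·sin²(Δλ/2)=0.2930441184; c=2·atan2(√a, √(1-a))=1.144049297; dist=6371·c=7288.738 ≈ 7288.7 km; running total=10944.7 km
Leg 2 bearing: y=sinΔλ·cosφ2=-0.68108138, x=cosφ1·sinφ2-sinφ1·cosφ2·cosΔλ=-0.60399107; θ=atan2(y, x)=-131.5670° <0 so +360° → 228.4330° ≈ 228.4°
Leg 3: φ1=-0.6510916, φ2=1.1393998, Δφ=1.7904914, Δλ=0.0942216 rad; a=sin²(Δφ/2)+cosφ1·cosφ2·sin²(Δλ/2)=0.6097036447; c=2·atan2(√a, √(1-a))=1.792003242; dist=6371·c=11416.853 ≈ 11416.9 km; running total=22361.6 km
Leg 3 bearing: y=sinΔλ·cosφ2=0.03933953, x=cosφ1·sinφ2-sinφ1·cosφ2·cosΔλ=0.97483991; θ=atan2(y, x)=2.3109° ≈ 2.3°
Leg 4: φ1=1.1393998, φ2=-0.5321544, Δφ=-1.6715542, Δλ=0.7350489 rad; a=sin²(Δφ/2)+cosφ1·cosφ2·sin²(Δλ/2)=0.5968111162; c=2·atan2(√a, √(1-a))=1.765649239; dist=6371·c=11248.951 ≈ 11249.0 km; running total=33610.6 km
Leg 4 bearing: y=sinΔλ·cosφ2=0.57788692, x=cosφ1·sinφ2-sinφ1·cosφ2·cosΔλ=-0.79281596; θ=atan2(y, x)=143.9115° ≈ 143.9°
Leg 5: φ1=-0.5321544, φ2=-0.1623051, Δφ=0.3698492, Δλ=0.5951957 rad; a=sin²(Δφ/2)+cosφ1·cosφ2·sin²(Δλ/2)=0.1069261786; c=2·atan2(√a, √(1-a))=0.666245476; dist=6371·c=4244.6499 ≈ 4244.6 km; running total=37855.2 km
Leg 5 bearing: y=sinΔλ·cosφ2=0.55330212, x=cosφ1·sinφ2-sinφ1·cosφ2·cosΔλ=0.27537002; θ=atan2(y, x)=63.5412° ≈ 63.5°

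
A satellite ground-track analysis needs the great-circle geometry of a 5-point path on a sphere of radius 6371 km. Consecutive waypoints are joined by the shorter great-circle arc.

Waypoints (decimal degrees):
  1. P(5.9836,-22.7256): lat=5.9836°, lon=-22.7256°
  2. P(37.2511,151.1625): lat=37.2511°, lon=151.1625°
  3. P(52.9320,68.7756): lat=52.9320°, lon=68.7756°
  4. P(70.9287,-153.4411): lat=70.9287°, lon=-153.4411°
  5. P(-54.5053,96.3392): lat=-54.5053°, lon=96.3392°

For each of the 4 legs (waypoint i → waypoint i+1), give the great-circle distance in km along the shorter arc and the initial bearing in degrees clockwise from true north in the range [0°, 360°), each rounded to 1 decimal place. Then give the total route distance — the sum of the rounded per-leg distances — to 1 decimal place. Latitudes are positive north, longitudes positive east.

Leg 1: dist=15165.9 km, bearing=7.1°
Leg 2: dist=6323.6 km, bearing=314.5°
Leg 3: dist=5841.7 km, bearing=16.1°
Leg 4: dist=16303.5 km, bearing=262.0°
Total: 43634.7 km

Leg 1: φ1=0.1044335, φ2=0.6501543, Δφ=0.5457208, Δλ=3.0349199 rad; a=sin²(Δφ/2)+cosφ1·cosφ2·sin²(Δλ/2)=0.8620270179; c=2·atan2(√a, √(1-a))=2.380458259; dist=6371·c=15165.900 ≈ 15165.9 km; running total=15165.9 km
Leg 1 bearing: y=sinΔλ·cosφ2=0.08474956, x=cosφ1·sinφ2-sinφ1·cosφ2·cosΔλ=0.68451681; θ=atan2(y, x)=7.0578° ≈ 7.1°
Leg 2: φ1=0.6501543, φ2=0.9238377, Δφ=0.2736833, Δλ=-1.4379227 rad; a=sin²(Δφ/2)+cosφ1·cosφ2·sin²(Δλ/2)=0.2267233831; c=2·atan2(√a, √(1-a))=0.992553557; dist=6371·c=6323.559 ≈ 6323.6 km; running total=21489.5 km
Leg 2 bearing: y=sinΔλ·cosφ2=-0.59744925, x=cosφ1·sinφ2-sinφ1·cosφ2·cosΔλ=0.58679975; θ=atan2(y, x)=-45.5152° <0 so +360° → 314.4848° ≈ 314.5°
Leg 3: φ1=0.9238377, φ2=1.2379393, Δφ=0.3141017, Δλ=-3.8784131 rad; a=sin²(Δφ/2)+cosφ1·cosφ2·sin²(Δλ/2)=0.1958687066; c=2·atan2(√a, √(1-a))=0.916926483; dist=6371·c=5841.739 ≈ 5841.7 km; running total=27331.2 km
Leg 3 bearing: y=sinΔλ·cosφ2=0.21955157, x=cosφ1·sinφ2-sinφ1·cosφ2·cosΔλ=0.76276716; θ=atan2(y, x)=16.0577° ≈ 16.1°
Leg 4: φ1=1.2379393, φ2=-0.9512969, Δφ=-2.1892363, Δλ=4.3594886 rad; a=sin²(Δφ/2)+cosφ1·cosφ2·sin²(Δλ/2)=0.9175259001; c=2·atan2(√a, √(1-a))=2.559023258; dist=6371·c=16303.537 ≈ 16303.5 km; running total=43634.7 km
Leg 4 bearing: y=sinΔλ·cosφ2=-0.54484603, x=cosφ1·sinφ2-sinφ1·cosφ2·cosΔλ=-0.07636293; θ=atan2(y, x)=-97.9783° <0 so +360° → 262.0217° ≈ 262.0°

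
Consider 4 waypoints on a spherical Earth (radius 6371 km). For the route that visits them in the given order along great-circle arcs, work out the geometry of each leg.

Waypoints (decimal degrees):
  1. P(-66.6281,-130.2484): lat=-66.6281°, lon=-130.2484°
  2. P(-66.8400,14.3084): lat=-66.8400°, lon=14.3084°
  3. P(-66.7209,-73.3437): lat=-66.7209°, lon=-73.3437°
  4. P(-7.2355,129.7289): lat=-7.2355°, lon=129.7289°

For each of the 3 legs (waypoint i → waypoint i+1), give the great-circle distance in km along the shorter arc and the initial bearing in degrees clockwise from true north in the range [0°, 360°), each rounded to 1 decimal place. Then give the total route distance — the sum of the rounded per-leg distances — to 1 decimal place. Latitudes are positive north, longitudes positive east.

Leg 1: dist=4915.3 km, bearing=160.9°
Leg 2: dist=3523.4 km, bearing=228.7°
Leg 3: dist=11584.5 km, bearing=203.6°
Total: 20023.2 km

Leg 1: φ1=-1.1628797, φ2=-1.1665781, Δφ=-0.0036984, Δλ=2.5229921 rad; a=sin²(Δφ/2)+cosφ1·cosφ2·sin²(Δλ/2)=0.1415686060; c=2·atan2(√a, √(1-a))=0.771504119; dist=6371·c=4915.253 ≈ 4915.3 km; running total=4915.3 km
Leg 1 bearing: y=sinΔλ·cosφ2=0.22807302, x=cosφ1·sinφ2-sinφ1·cosφ2·cosΔλ=-0.65885540; θ=atan2(y, x)=160.9059° ≈ 160.9°
Leg 2: φ1=-1.1665781, φ2=-1.1644994, Δφ=0.0020787, Δλ=-1.5298177 rad; a=sin²(Δφ/2)+cosφ1·cosφ2·sin²(Δλ/2)=0.0745353532; c=2·atan2(√a, √(1-a))=0.553044421; dist=6371·c=3523.446 ≈ 3523.4 km; running total=8438.7 km
Leg 2 bearing: y=sinΔλ·cosφ2=-0.39487867, x=cosφ1·sinφ2-sinφ1·cosφ2·cosΔλ=-0.34639598; θ=atan2(y, x)=-131.2579° <0 so +360° → 228.7421° ≈ 228.7°
Leg 3: φ1=-1.1644994, φ2=-0.1262833, Δφ=1.0382161, Δλ=3.5442855 rad; a=sin²(Δφ/2)+cosφ1·cosφ2·sin²(Δλ/2)=0.6225036146; c=2·atan2(√a, √(1-a))=1.818323476; dist=6371·c=11584.539 ≈ 11584.5 km; running total=20023.2 km
Leg 3 bearing: y=sinΔλ·cosφ2=-0.38877646, x=cosφ1·sinφ2-sinφ1·cosφ2·cosΔλ=-0.88815782; θ=atan2(y, x)=-156.3594° <0 so +360° → 203.6406° ≈ 203.6°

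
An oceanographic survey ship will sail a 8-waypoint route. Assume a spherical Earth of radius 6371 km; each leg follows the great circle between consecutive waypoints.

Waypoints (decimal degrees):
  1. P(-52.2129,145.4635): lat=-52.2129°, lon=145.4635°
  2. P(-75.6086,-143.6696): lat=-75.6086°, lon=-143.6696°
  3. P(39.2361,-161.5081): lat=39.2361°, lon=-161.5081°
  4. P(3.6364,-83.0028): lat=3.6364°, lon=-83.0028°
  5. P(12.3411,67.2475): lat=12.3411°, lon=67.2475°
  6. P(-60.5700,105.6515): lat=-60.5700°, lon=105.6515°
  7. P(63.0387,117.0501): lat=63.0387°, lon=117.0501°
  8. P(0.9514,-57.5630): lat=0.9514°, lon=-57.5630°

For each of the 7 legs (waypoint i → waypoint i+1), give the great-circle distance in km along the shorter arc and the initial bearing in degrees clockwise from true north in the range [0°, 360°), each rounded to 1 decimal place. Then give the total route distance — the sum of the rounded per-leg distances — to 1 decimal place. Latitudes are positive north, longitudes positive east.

Leg 1: dist=3933.2 km, bearing=156.1°
Leg 2: dist=12835.3 km, bearing=344.8°
Leg 3: dist=8762.7 km, bearing=94.5°
Leg 4: dist=16278.4 km, bearing=61.1°
Leg 5: dist=8789.6 km, bearing=161.9°
Leg 6: dist=13778.3 km, bearing=6.2°
Leg 7: dist=12885.5 km, bearing=354.0°
Total: 77263.0 km

Leg 1: φ1=-0.9112870, φ2=-1.3196190, Δφ=-0.4083320, Δλ=-5.0463246 rad; a=sin²(Δφ/2)+cosφ1·cosφ2·sin²(Δλ/2)=0.0922953692; c=2·atan2(√a, √(1-a))=0.617360501; dist=6371·c=3933.204 ≈ 3933.2 km; running total=3933.2 km
Leg 1 bearing: y=sinΔλ·cosφ2=0.23481483, x=cosφ1·sinφ2-sinφ1·cosφ2·cosΔλ=-0.52912166; θ=atan2(y, x)=156.0692° ≈ 156.1°
Leg 2: φ1=-1.3196190, φ2=0.6847991, Δφ=2.0044181, Δλ=-0.3113406 rad; a=sin²(Δφ/2)+cosφ1·cosφ2·sin²(Δλ/2)=0.7147076424; c=2·atan2(√a, √(1-a))=2.014641556; dist=6371·c=12835.281 ≈ 12835.3 km; running total=16768.5 km
Leg 2 bearing: y=sinΔλ·cosφ2=-0.23727060, x=cosφ1·sinφ2-sinφ1·cosφ2·cosΔλ=0.87138119; θ=atan2(y, x)=-15.2319° <0 so +360° → 344.7681° ≈ 344.8°
Leg 3: φ1=0.6847991, φ2=0.0634672, Δφ=-0.6213320, Δλ=1.3701760 rad; a=sin²(Δφ/2)+cosφ1·cosφ2·sin²(Δλ/2)=0.4029220880; c=2·atan2(√a, √(1-a))=1.375399502; dist=6371·c=8762.670 ≈ 8762.7 km; running total=25531.2 km
Leg 3 bearing: y=sinΔλ·cosφ2=0.97797016, x=cosφ1·sinφ2-sinφ1·cosφ2·cosΔλ=-0.07666734; θ=atan2(y, x)=94.4825° ≈ 94.5°
Leg 4: φ1=0.0634672, φ2=0.2153928, Δφ=0.1519257, Δλ=2.6223624 rad; a=sin²(Δφ/2)+cosφ1·cosφ2·sin²(Δλ/2)=0.9164380191; c=2·atan2(√a, √(1-a))=2.555080347; dist=6371·c=16278.417 ≈ 16278.4 km; running total=41809.6 km
Leg 4 bearing: y=sinΔλ·cosφ2=0.48474574, x=cosφ1·sinφ2-sinφ1·cosφ2·cosΔλ=0.26709374; θ=atan2(y, x)=61.1453° ≈ 61.1°
Leg 5: φ1=0.2153928, φ2=-1.0571459, Δφ=-1.2725388, Δλ=0.6702762 rad; a=sin²(Δφ/2)+cosφ1·cosφ2·sin²(Δλ/2)=0.4049970250; c=2·atan2(√a, √(1-a))=1.379628120; dist=6371·c=8789.611 ≈ 8789.6 km; running total=50599.2 km
Leg 5 bearing: y=sinΔλ·cosφ2=0.30523396, x=cosφ1·sinφ2-sinφ1·cosφ2·cosΔλ=-0.93312913; θ=atan2(y, x)=161.8867° ≈ 161.9°
Leg 6: φ1=-1.0571459, φ2=1.1002329, Δφ=2.1573788, Δλ=0.1989431 rad; a=sin²(Δφ/2)+cosφ1·cosφ2·sin²(Δλ/2)=0.7789560341; c=2·atan2(√a, √(1-a))=2.162664110; dist=6371·c=13778.333 ≈ 13778.3 km; running total=64377.5 km
Leg 6 bearing: y=sinΔλ·cosφ2=0.08960472, x=cosφ1·sinφ2-sinφ1·cosφ2·cosΔλ=0.82504856; θ=atan2(y, x)=6.1983° ≈ 6.2°
Leg 7: φ1=1.1002329, φ2=0.0166051, Δφ=-1.0836278, Δλ=-3.0475735 rad; a=sin²(Δφ/2)+cosφ1·cosφ2·sin²(Δλ/2)=0.7182621529; c=2·atan2(√a, √(1-a))=2.022528161; dist=6371·c=12885.527 ≈ 12885.5 km; running total=77263.0 km
Leg 7 bearing: y=sinΔλ·cosφ2=-0.09386774, x=cosφ1·sinφ2-sinφ1·cosφ2·cosΔλ=0.89478231; θ=atan2(y, x)=-5.9887° <0 so +360° → 354.0113° ≈ 354.0°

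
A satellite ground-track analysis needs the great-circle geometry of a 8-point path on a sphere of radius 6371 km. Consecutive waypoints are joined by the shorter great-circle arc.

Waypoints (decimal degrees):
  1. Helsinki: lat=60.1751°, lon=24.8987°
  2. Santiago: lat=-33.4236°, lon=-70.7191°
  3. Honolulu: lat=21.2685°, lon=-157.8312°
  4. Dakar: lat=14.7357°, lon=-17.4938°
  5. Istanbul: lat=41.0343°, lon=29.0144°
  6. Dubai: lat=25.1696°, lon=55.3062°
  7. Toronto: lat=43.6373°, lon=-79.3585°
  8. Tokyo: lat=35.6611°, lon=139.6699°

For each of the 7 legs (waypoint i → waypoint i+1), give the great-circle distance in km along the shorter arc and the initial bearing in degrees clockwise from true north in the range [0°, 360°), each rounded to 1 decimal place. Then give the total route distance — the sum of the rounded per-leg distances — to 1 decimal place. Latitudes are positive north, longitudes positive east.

Leg 1: φ1=1.0502536, φ2=-0.5833519, Δφ=-1.6336055, Δλ=-1.6688454 rad; a=sin²(Δφ/2)+cosφ1·cosφ2·sin²(Δλ/2)=0.7592512425; c=2·atan2(√a, √(1-a))=2.115895022; dist=6371·c=13480.367 ≈ 13480.4 km; running total=13480.4 km
Leg 1 bearing: y=sinΔλ·cosφ2=-0.83061240, x=cosφ1·sinφ2-sinφ1·cosφ2·cosΔλ=-0.20307196; θ=atan2(y, x)=-103.7384° <0 so +360° → 256.2616° ≈ 256.3°
Leg 2: φ1=-0.5833519, φ2=0.3712054, Δφ=0.9545572, Δλ=-1.5203930 rad; a=sin²(Δφ/2)+cosφ1·cosφ2·sin²(Δλ/2)=0.5803098061; c=2·atan2(√a, √(1-a))=1.732114711; dist=6371·c=11035.303 ≈ 11035.3 km; running total=24515.7 km
Leg 2 bearing: y=sinΔλ·cosφ2=-0.93070731, x=cosφ1·sinφ2-sinφ1·cosφ2·cosΔλ=0.32861108; θ=atan2(y, x)=-70.5531° <0 so +360° → 289.4469° ≈ 289.4°
Leg 3: φ1=0.3712054, φ2=0.2571865, Δφ=-0.1140189, Δλ=2.4493497 rad; a=sin²(Δφ/2)+cosφ1·cosφ2·sin²(Δλ/2)=0.8007615501; c=2·atan2(√a, √(1-a))=2.216202673; dist=6371·c=14119.427 ≈ 14119.4 km; running total=38635.1 km
Leg 3 bearing: y=sinΔλ·cosφ2=0.61727255, x=cosφ1·sinφ2-sinφ1·cosφ2·cosΔλ=0.50709423; θ=atan2(y, x)=50.5966° ≈ 50.6°
Leg 4: φ1=0.2571865, φ2=0.7161836, Δφ=0.4589972, Δλ=0.8117212 rad; a=sin²(Δφ/2)+cosφ1·cosφ2·sin²(Δλ/2)=0.1654629700; c=2·atan2(√a, √(1-a))=0.837834129; dist=6371·c=5337.841 ≈ 5337.8 km; running total=43972.9 km
Leg 4 bearing: y=sinΔλ·cosφ2=0.54723631, x=cosφ1·sinφ2-sinφ1·cosφ2·cosΔλ=0.50286412; θ=atan2(y, x)=47.4196° ≈ 47.4°
Leg 5: φ1=0.7161836, φ2=0.4392924, Δφ=-0.2768912, Δλ=0.4588785 rad; a=sin²(Δφ/2)+cosφ1·cosφ2·sin²(Δλ/2)=0.0543575751; c=2·atan2(√a, √(1-a))=0.470625464; dist=6371·c=2998.355 ≈ 2998.4 km; running total=46971.3 km
Leg 5 bearing: y=sinΔλ·cosφ2=0.40088671, x=cosφ1·sinφ2-sinφ1·cosφ2·cosΔλ=-0.21189894; θ=atan2(y, x)=117.8598° ≈ 117.9°
Leg 6: φ1=0.4392924, φ2=0.7616146, Δφ=0.3223222, Δλ=-2.3503424 rad; a=sin²(Δφ/2)+cosφ1·cosφ2·sin²(Δλ/2)=0.5834733566; c=2·atan2(√a, √(1-a))=1.738528432; dist=6371·c=11076.165 ≈ 11076.2 km; running total=58047.5 km
Leg 6 bearing: y=sinΔλ·cosφ2=-0.51473529, x=cosφ1·sinφ2-sinφ1·cosφ2·cosΔλ=0.84093779; θ=atan2(y, x)=-31.4707° <0 so +360° → 328.5293° ≈ 328.5°
Leg 7: φ1=0.7616146, φ2=0.6224036, Δφ=-0.1392110, Δλ=3.8227667 rad; a=sin²(Δφ/2)+cosφ1·cosφ2·sin²(Δλ/2)=0.5272350951; c=2·atan2(√a, √(1-a))=1.625293489; dist=6371·c=10354.745 ≈ 10354.7 km; running total=68402.2 km
Leg 7 bearing: y=sinΔλ·cosφ2=-0.51162285, x=cosφ1·sinφ2-sinφ1·cosφ2·cosΔλ=0.85748181; θ=atan2(y, x)=-30.8227° <0 so +360° → 329.1773° ≈ 329.2°

Leg 1: dist=13480.4 km, bearing=256.3°
Leg 2: dist=11035.3 km, bearing=289.4°
Leg 3: dist=14119.4 km, bearing=50.6°
Leg 4: dist=5337.8 km, bearing=47.4°
Leg 5: dist=2998.4 km, bearing=117.9°
Leg 6: dist=11076.2 km, bearing=328.5°
Leg 7: dist=10354.7 km, bearing=329.2°
Total: 68402.2 km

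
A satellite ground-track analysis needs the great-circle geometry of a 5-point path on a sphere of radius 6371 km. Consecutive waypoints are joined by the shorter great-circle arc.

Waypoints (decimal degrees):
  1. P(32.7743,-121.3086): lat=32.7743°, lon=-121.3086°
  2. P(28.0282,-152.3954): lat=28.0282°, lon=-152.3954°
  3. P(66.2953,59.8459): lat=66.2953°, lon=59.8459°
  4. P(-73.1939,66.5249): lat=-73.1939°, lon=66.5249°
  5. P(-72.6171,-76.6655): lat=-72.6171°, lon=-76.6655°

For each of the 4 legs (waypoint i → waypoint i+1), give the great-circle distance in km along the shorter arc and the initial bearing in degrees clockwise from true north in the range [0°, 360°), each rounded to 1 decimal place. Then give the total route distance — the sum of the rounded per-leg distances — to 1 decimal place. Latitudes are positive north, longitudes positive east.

Leg 1: dist=3016.6 km, bearing=268.2°
Leg 2: dist=9176.3 km, bearing=347.5°
Leg 3: dist=15518.2 km, bearing=177.0°
Leg 4: dist=3601.7 km, bearing=199.5°
Total: 31312.8 km

Leg 1: φ1=0.5720194, φ2=0.4891844, Δφ=-0.0828351, Δλ=-0.5425670 rad; a=sin²(Δφ/2)+cosφ1·cosφ2·sin²(Δλ/2)=0.0550093019; c=2·atan2(√a, √(1-a))=0.473491957; dist=6371·c=3016.617 ≈ 3016.6 km; running total=3016.6 km
Leg 1 bearing: y=sinΔλ·cosφ2=-0.45577831, x=cosφ1·sinφ2-sinφ1·cosφ2·cosΔλ=-0.01411562; θ=atan2(y, x)=-91.7739° <0 so +360° → 268.2261° ≈ 268.2°
Leg 2: φ1=0.4891844, φ2=1.1570713, Δφ=0.6678869, Δλ=3.7043095 rad; a=sin²(Δφ/2)+cosφ1·cosφ2·sin²(Δλ/2)=0.4349470621; c=2·atan2(√a, √(1-a))=1.440320564; dist=6371·c=9176.282 ≈ 9176.3 km; running total=12192.9 km
Leg 2 bearing: y=sinΔλ·cosφ2=-0.21447362, x=cosφ1·sinφ2-sinφ1·cosφ2·cosΔλ=0.96802558; θ=atan2(y, x)=-12.4925° <0 so +360° → 347.5075° ≈ 347.5°
Leg 3: φ1=1.1570713, φ2=-1.2774745, Δφ=-2.4345458, Δλ=0.1165705 rad; a=sin²(Δφ/2)+cosφ1·cosφ2·sin²(Δλ/2)=0.8805362019; c=2·atan2(√a, √(1-a))=2.435761085; dist=6371·c=15518.234 ≈ 15518.2 km; running total=27711.1 km
Leg 3 bearing: y=sinΔλ·cosφ2=0.03362819, x=cosφ1·sinφ2-sinφ1·cosφ2·cosΔλ=-0.64779467; θ=atan2(y, x)=177.0283° ≈ 177.0°
Leg 4: φ1=-1.2774745, φ2=-1.2674075, Δφ=0.0100671, Δλ=-2.4991439 rad; a=sin²(Δφ/2)+cosφ1·cosφ2·sin²(Δλ/2)=0.0777949742; c=2·atan2(√a, √(1-a))=0.565333389; dist=6371·c=3601.739 ≈ 3601.7 km; running total=31312.8 km
Leg 4 bearing: y=sinΔλ·cosφ2=-0.17900196, x=cosφ1·sinφ2-sinφ1·cosφ2·cosΔλ=-0.50490589; θ=atan2(y, x)=-160.4793° <0 so +360° → 199.5207° ≈ 199.5°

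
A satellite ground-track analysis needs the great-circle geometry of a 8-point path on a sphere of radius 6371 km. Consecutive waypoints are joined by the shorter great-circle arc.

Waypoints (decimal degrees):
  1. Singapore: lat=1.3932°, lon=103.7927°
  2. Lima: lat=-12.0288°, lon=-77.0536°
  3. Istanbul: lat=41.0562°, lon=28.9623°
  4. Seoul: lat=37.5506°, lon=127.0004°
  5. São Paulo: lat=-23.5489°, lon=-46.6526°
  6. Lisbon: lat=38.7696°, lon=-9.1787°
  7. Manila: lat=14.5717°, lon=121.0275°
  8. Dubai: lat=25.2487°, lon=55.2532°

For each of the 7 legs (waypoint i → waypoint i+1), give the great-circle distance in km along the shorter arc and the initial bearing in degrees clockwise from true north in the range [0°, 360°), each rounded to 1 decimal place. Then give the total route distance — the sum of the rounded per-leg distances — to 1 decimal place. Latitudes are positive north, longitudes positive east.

Leg 1: dist=18828.8 km, bearing=175.5°
Leg 2: dist=12220.2 km, bearing=50.4°
Leg 3: dist=7954.5 km, bearing=55.9°
Leg 4: dist=18344.9 km, bearing=337.0°
Leg 5: dist=7952.1 km, bearing=30.0°
Leg 6: dist=12147.3 km, bearing=51.5°
Leg 7: dist=6915.4 km, bearing=291.2°
Total: 84363.2 km

Leg 1: φ1=0.0243159, φ2=-0.2099422, Δφ=-0.2342581, Δλ=-3.1563634 rad; a=sin²(Δφ/2)+cosφ1·cosφ2·sin²(Δλ/2)=0.9913571026; c=2·atan2(√a, √(1-a))=2.955389402; dist=6371·c=18828.786 ≈ 18828.8 km; running total=18828.8 km
Leg 1 bearing: y=sinΔλ·cosφ2=0.01444587, x=cosφ1·sinφ2-sinφ1·cosφ2·cosΔλ=-0.18456464; θ=atan2(y, x)=175.5246° ≈ 175.5°
Leg 2: φ1=-0.2099422, φ2=0.7165659, Δφ=0.9265080, Δλ=1.8503265 rad; a=sin²(Δφ/2)+cosφ1·cosφ2·sin²(Δλ/2)=0.6701803826; c=2·atan2(√a, √(1-a))=1.918096870; dist=6371·c=12220.195 ≈ 12220.2 km; running total=31049.0 km
Leg 2 bearing: y=sinΔλ·cosφ2=0.72479677, x=cosφ1·sinφ2-sinφ1·cosφ2·cosΔλ=0.59901936; θ=atan2(y, x)=50.4275° ≈ 50.4°
Leg 3: φ1=0.7165659, φ2=0.6553816, Δφ=-0.0611843, Δλ=1.7110876 rad; a=sin²(Δφ/2)+cosφ1·cosφ2·sin²(Δλ/2)=0.3416511397; c=2·atan2(√a, √(1-a))=1.248550356; dist=6371·c=7954.514 ≈ 7954.5 km; running total=39003.5 km
Leg 3 bearing: y=sinΔλ·cosφ2=0.78502624, x=cosφ1·sinφ2-sinφ1·cosφ2·cosΔλ=0.53238741; θ=atan2(y, x)=55.8557° ≈ 55.9°
Leg 4: φ1=0.6553816, φ2=-0.4110058, Δφ=-1.0663874, Δλ=-3.0308166 rad; a=sin²(Δφ/2)+cosφ1·cosφ2·sin²(Δλ/2)=0.9829168848; c=2·atan2(√a, √(1-a))=2.879437822; dist=6371·c=18344.898 ≈ 18344.9 km; running total=57348.4 km
Leg 4 bearing: y=sinΔλ·cosφ2=-0.10134299, x=cosφ1·sinφ2-sinφ1·cosφ2·cosΔλ=0.23852616; θ=atan2(y, x)=-23.0193° <0 so +360° → 336.9807° ≈ 337.0°
Leg 5: φ1=-0.4110058, φ2=0.6766572, Δφ=1.0876630, Δλ=0.6540429 rad; a=sin²(Δφ/2)+cosφ1·cosφ2·sin²(Δλ/2)=0.3414720628; c=2·atan2(√a, √(1-a))=1.248172742; dist=6371·c=7952.109 ≈ 7952.1 km; running total=65300.5 km
Leg 5 bearing: y=sinΔλ·cosφ2=0.47435140, x=cosφ1·sinφ2-sinφ1·cosφ2·cosΔλ=0.82125899; θ=atan2(y, x)=30.0103° ≈ 30.0°
Leg 6: φ1=0.6766572, φ2=0.2543241, Δφ=-0.4223330, Δλ=2.2725269 rad; a=sin²(Δφ/2)+cosφ1·cosφ2·sin²(Δλ/2)=0.6647874736; c=2·atan2(√a, √(1-a))=1.906649660; dist=6371·c=12147.265 ≈ 12147.3 km; running total=77447.8 km
Leg 6 bearing: y=sinΔλ·cosφ2=0.73915982, x=cosφ1·sinφ2-sinφ1·cosφ2·cosΔλ=0.58738668; θ=atan2(y, x)=51.5270° ≈ 51.5°
Leg 7: φ1=0.2543241, φ2=0.4406729, Δφ=0.1863488, Δλ=-1.1479781 rad; a=sin²(Δφ/2)+cosφ1·cosφ2·sin²(Δλ/2)=0.2667455750; c=2·atan2(√a, √(1-a))=1.085456634; dist=6371·c=6915.444 ≈ 6915.4 km; running total=84363.2 km
Leg 7 bearing: y=sinΔλ·cosφ2=-0.82481417, x=cosφ1·sinφ2-sinφ1·cosφ2·cosΔλ=0.31945434; θ=atan2(y, x)=-68.8284° <0 so +360° → 291.1716° ≈ 291.2°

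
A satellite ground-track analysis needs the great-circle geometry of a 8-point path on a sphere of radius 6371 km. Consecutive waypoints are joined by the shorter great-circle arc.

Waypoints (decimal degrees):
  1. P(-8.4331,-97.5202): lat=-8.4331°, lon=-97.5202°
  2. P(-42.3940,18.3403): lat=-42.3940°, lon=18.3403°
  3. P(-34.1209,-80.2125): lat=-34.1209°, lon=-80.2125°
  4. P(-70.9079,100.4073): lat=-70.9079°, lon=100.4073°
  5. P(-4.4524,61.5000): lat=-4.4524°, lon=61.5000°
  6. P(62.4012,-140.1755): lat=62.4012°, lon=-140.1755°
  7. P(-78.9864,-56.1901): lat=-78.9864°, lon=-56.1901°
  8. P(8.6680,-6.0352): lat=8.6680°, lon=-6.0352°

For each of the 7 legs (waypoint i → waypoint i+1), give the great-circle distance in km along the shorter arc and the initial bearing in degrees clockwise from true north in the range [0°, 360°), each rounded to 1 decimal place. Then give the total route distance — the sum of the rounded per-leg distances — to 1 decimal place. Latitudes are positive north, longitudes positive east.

Leg 1: φ1=-0.1471854, φ2=-0.7399149, Δφ=-0.5927295, Δλ=2.0221472 rad; a=sin²(Δφ/2)+cosφ1·cosφ2·sin²(Δλ/2)=0.6098851363; c=2·atan2(√a, √(1-a))=1.792375307; dist=6371·c=11419.223 ≈ 11419.2 km; running total=11419.2 km
Leg 1 bearing: y=sinΔλ·cosφ2=0.66456900, x=cosφ1·sinφ2-sinφ1·cosφ2·cosΔλ=-0.71417720; θ=atan2(y, x)=137.0607° ≈ 137.1°
Leg 2: φ1=-0.7399149, φ2=-0.5955220, Δφ=0.1443928, Δλ=-1.7200708 rad; a=sin²(Δφ/2)+cosφ1·cosφ2·sin²(Δλ/2)=0.3563631718; c=2·atan2(√a, √(1-a))=1.279417029; dist=6371·c=8151.166 ≈ 8151.2 km; running total=19570.4 km
Leg 2 bearing: y=sinΔλ·cosφ2=-0.81864938, x=cosφ1·sinφ2-sinφ1·cosφ2·cosΔλ=-0.49727964; θ=atan2(y, x)=-121.2761° <0 so +360° → 238.7239° ≈ 238.7°
Leg 3: φ1=-0.5955220, φ2=-1.2375763, Δφ=-0.6420543, Δλ=3.1524102 rad; a=sin²(Δφ/2)+cosφ1·cosφ2·sin²(Δλ/2)=0.3703398086; c=2·atan2(√a, √(1-a))=1.308477880; dist=6371·c=8336.313 ≈ 8336.3 km; running total=27906.7 km
Leg 3 bearing: y=sinΔλ·cosφ2=-0.00353822, x=cosφ1·sinφ2-sinφ1·cosφ2·cosΔλ=-0.96578487; θ=atan2(y, x)=-179.7901° <0 so +360° → 180.2099° ≈ 180.2°
Leg 4: φ1=-1.2375763, φ2=-0.0777090, Δφ=1.1598673, Δλ=-0.6790605 rad; a=sin²(Δφ/2)+cosφ1·cosφ2·sin²(Δλ/2)=0.3364399562; c=2·atan2(√a, √(1-a))=1.237541947; dist=6371·c=7884.380 ≈ 7884.4 km; running total=35791.1 km
Leg 4 bearing: y=sinΔλ·cosφ2=-0.62616682, x=cosφ1·sinφ2-sinφ1·cosφ2·cosΔλ=0.70774823; θ=atan2(y, x)=-41.5002° <0 so +360° → 318.4998° ≈ 318.5°
Leg 5: φ1=-0.0777090, φ2=1.0891064, Δφ=1.1668154, Δλ=-3.5199015 rad; a=sin²(Δφ/2)+cosφ1·cosφ2·sin²(Δλ/2)=0.7490088290; c=2·atan2(√a, √(1-a))=2.092107600; dist=6371·c=13328.818 ≈ 13328.8 km; running total=49119.9 km
Leg 5 bearing: y=sinΔλ·cosφ2=0.17111127, x=cosφ1·sinφ2-sinφ1·cosφ2·cosΔλ=0.85011725; θ=atan2(y, x)=11.3804° ≈ 11.4°
Leg 6: φ1=1.0891064, φ2=-1.3785727, Δφ=-2.4676791, Δλ=1.4658218 rad; a=sin²(Δφ/2)+cosφ1·cosφ2·sin²(Δλ/2)=0.9303085590; c=2·atan2(√a, √(1-a))=2.607276573; dist=6371·c=16610.959 ≈ 16611.0 km; running total=65730.9 km
Leg 6 bearing: y=sinΔλ·cosφ2=0.18999035, x=cosφ1·sinφ2-sinφ1·cosφ2·cosΔλ=-0.47248475; θ=atan2(y, x)=158.0945° ≈ 158.1°
Leg 7: φ1=-1.3785727, φ2=0.1512851, Δφ=1.5298579, Δλ=0.8753681 rad; a=sin²(Δφ/2)+cosφ1·cosφ2·sin²(Δλ/2)=0.5134638405; c=2·atan2(√a, √(1-a))=1.597727263; dist=6371·c=10179.120 ≈ 10179.1 km; running total=75910.0 km
Leg 7 bearing: y=sinΔλ·cosφ2=0.75901001, x=cosφ1·sinφ2-sinφ1·cosφ2·cosΔλ=0.65052187; θ=atan2(y, x)=49.4012° ≈ 49.4°

Leg 1: dist=11419.2 km, bearing=137.1°
Leg 2: dist=8151.2 km, bearing=238.7°
Leg 3: dist=8336.3 km, bearing=180.2°
Leg 4: dist=7884.4 km, bearing=318.5°
Leg 5: dist=13328.8 km, bearing=11.4°
Leg 6: dist=16611.0 km, bearing=158.1°
Leg 7: dist=10179.1 km, bearing=49.4°
Total: 75910.0 km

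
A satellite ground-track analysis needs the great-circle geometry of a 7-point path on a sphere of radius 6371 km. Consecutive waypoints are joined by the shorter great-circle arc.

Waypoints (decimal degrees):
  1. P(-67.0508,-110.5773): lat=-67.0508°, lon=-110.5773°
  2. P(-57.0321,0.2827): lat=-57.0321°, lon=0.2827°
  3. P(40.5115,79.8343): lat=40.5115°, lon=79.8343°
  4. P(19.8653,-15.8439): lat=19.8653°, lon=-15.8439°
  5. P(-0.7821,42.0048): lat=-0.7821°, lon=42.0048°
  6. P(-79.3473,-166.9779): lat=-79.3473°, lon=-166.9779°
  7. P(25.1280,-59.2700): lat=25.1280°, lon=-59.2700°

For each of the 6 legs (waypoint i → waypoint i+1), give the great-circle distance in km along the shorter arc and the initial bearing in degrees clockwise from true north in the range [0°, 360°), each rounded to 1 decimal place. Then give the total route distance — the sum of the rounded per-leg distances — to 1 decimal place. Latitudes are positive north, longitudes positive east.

Leg 1: dist=5094.0 km, bearing=134.8°
Leg 2: dist=13124.6 km, bearing=57.9°
Leg 3: dist=9048.3 km, bearing=288.8°
Leg 4: dist=6702.5 km, bearing=102.9°
Leg 5: dist=10955.7 km, bearing=174.8°
Leg 6: dist=13112.0 km, bearing=102.6°
Total: 58037.1 km

Leg 1: φ1=-1.1702572, φ2=-0.9953979, Δφ=0.1748593, Δλ=1.9348720 rad; a=sin²(Δφ/2)+cosφ1·cosφ2·sin²(Δλ/2)=0.1514913466; c=2·atan2(√a, √(1-a))=0.799566934; dist=6371·c=5094.041 ≈ 5094.0 km; running total=5094.0 km
Leg 1 bearing: y=sinΔλ·cosφ2=0.50850059, x=cosφ1·sinφ2-sinφ1·cosφ2·cosΔλ=-0.50556307; θ=atan2(y, x)=134.8340° ≈ 134.8°
Leg 2: φ1=-0.9953979, φ2=0.7070591, Δφ=1.7024570, Δλ=1.3884373 rad; a=sin²(Δφ/2)+cosφ1·cosφ2·sin²(Δλ/2)=0.7349856308; c=2·atan2(√a, √(1-a))=2.060054546; dist=6371·c=13124.608 ≈ 13124.6 km; running total=18218.6 km
Leg 2 bearing: y=sinΔλ·cosφ2=0.74766919, x=cosφ1·sinφ2-sinφ1·cosφ2·cosΔλ=0.46916714; θ=atan2(y, x)=57.8915° ≈ 57.9°
Leg 3: φ1=0.7070591, φ2=0.3467149, Δφ=-0.3603442, Δλ=-1.6698996 rad; a=sin²(Δφ/2)+cosφ1·cosφ2·sin²(Δλ/2)=0.4250027686; c=2·atan2(√a, √(1-a))=1.420233655; dist=6371·c=9048.309 ≈ 9048.3 km; running total=27266.9 km
Leg 3 bearing: y=sinΔλ·cosφ2=-0.93587936, x=cosφ1·sinφ2-sinφ1·cosφ2·cosΔλ=0.31879692; θ=atan2(y, x)=-71.1892° <0 so +360° → 288.8108° ≈ 288.8°
Leg 4: φ1=0.3467149, φ2=-0.0136502, Δφ=-0.3603651, Δλ=1.0096503 rad; a=sin²(Δφ/2)+cosφ1·cosφ2·sin²(Δλ/2)=0.2520972984; c=2·atan2(√a, √(1-a))=1.052034320; dist=6371·c=6702.511 ≈ 6702.5 km; running total=33969.4 km
Leg 4 bearing: y=sinΔλ·cosφ2=0.84656692, x=cosφ1·sinφ2-sinφ1·cosφ2·cosΔλ=-0.19365293; θ=atan2(y, x)=102.8848° ≈ 102.9°
Leg 5: φ1=-0.0136502, φ2=-1.3848716, Δφ=-1.3712214, Δλ=-3.6474362 rad; a=sin²(Δφ/2)+cosφ1·cosφ2·sin²(Δλ/2)=0.5741377906; c=2·atan2(√a, √(1-a))=1.719620677; dist=6371·c=10955.703 ≈ 10955.7 km; running total=44925.1 km
Leg 5 bearing: y=sinΔλ·cosφ2=0.08957084, x=cosφ1·sinφ2-sinφ1·cosφ2·cosΔλ=-0.98488142; θ=atan2(y, x)=174.8035° ≈ 174.8°
Leg 6: φ1=-1.3848716, φ2=0.4385663, Δφ=1.8234380, Δλ=1.8798575 rad; a=sin²(Δφ/2)+cosφ1·cosφ2·sin²(Δλ/2)=0.7341143794; c=2·atan2(√a, √(1-a))=2.058081481; dist=6371·c=13112.037 ≈ 13112.0 km; running total=58037.1 km
Leg 6 bearing: y=sinΔλ·cosφ2=0.86246496, x=cosφ1·sinφ2-sinφ1·cosφ2·cosΔλ=-0.19213543; θ=atan2(y, x)=102.5590° ≈ 102.6°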